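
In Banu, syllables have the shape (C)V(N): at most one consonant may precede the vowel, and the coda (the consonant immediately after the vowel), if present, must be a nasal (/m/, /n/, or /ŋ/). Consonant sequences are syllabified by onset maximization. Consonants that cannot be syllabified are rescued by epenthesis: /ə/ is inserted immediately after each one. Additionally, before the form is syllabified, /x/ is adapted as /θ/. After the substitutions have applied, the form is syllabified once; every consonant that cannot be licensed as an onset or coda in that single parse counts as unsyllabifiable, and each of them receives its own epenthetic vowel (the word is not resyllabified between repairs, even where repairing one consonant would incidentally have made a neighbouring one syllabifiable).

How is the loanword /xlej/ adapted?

Substitution: /x/ → /θ/, giving /θlej/.
Under (C)V(N), the unsyllabifiable consonants are /θ/, /j/ (only a nasal (/m/, /n/, or /ŋ/) is licensed in coda position; onsets are limited to one consonant).
Each unlicensed consonant becomes the onset of a new syllable: /θ/ → /θə/, /j/ → /jə/.

θəlejə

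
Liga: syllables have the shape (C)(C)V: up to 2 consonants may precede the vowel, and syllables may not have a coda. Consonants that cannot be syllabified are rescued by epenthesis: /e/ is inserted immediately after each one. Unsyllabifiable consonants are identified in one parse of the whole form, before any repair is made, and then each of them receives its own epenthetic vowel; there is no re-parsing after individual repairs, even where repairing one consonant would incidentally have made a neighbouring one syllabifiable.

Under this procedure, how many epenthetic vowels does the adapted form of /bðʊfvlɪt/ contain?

The unsyllabifiable consonants are /f/, /t/; each receives one epenthetic vowel.

2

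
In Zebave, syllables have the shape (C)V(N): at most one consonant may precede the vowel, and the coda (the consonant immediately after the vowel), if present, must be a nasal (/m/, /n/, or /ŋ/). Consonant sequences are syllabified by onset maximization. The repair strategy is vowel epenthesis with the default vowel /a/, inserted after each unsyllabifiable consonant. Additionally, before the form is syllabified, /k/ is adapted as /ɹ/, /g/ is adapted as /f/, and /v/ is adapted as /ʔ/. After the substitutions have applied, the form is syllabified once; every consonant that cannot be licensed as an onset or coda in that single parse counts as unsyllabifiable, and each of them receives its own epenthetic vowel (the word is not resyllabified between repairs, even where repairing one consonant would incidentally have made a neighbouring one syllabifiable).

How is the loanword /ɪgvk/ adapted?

ɪfaʔaɹa

Substitution: /g/ → /f/, /v/ → /ʔ/, /k/ → /ɹ/, giving /ɪfʔɹ/.
The consonants /f/, /ʔ/, /ɹ/ cannot be parsed into a legal (C)V(N) syllable (only a nasal (/m/, /n/, or /ŋ/) is licensed in coda position; onsets are limited to one consonant).
Inserting the epenthetic vowel yields /f/ → /fa/, /ʔ/ → /ʔa/, /ɹ/ → /ɹa/.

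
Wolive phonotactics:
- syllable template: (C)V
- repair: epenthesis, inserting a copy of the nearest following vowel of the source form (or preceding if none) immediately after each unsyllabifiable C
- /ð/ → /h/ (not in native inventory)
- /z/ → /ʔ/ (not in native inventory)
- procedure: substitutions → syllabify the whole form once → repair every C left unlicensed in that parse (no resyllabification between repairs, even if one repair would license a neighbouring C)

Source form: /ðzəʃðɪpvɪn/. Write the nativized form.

həʔəʃɪhɪpɪvɪnɪ

Substitution: /ð/ → /h/, /z/ → /ʔ/, giving /hʔəʃhɪpvɪn/.
Under (C)V, the unsyllabifiable consonants are /h/, /ʃ/, /p/, /n/ (no codas are permitted; onsets are limited to one consonant).
Epenthesis after each stranded consonant: /h/ → /hə/, /ʃ/ → /ʃɪ/, /p/ → /pɪ/, /n/ → /nɪ/.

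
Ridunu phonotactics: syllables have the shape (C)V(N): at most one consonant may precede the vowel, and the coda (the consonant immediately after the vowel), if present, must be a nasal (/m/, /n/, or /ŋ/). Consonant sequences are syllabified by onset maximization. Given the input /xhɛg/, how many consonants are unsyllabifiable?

2

The consonants /x/, /g/ cannot be parsed into a legal (C)V(N) syllable (only a nasal (/m/, /n/, or /ŋ/) is licensed in coda position; onsets are limited to one consonant).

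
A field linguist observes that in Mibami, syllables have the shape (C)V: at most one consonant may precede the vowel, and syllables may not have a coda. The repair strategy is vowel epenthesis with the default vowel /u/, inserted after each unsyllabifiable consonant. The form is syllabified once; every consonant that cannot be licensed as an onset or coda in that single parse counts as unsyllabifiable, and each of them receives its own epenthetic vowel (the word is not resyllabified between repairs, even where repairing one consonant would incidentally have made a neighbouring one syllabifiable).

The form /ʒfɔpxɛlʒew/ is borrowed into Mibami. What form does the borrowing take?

Syllabifying with onset maximization leaves /ʒ/, /p/, /l/, /w/ stranded (no codas are permitted; onsets are limited to one consonant).
Each unlicensed consonant becomes the onset of a new syllable: /ʒ/ → /ʒu/, /p/ → /pu/, /l/ → /lu/, /w/ → /wu/.

ʒufɔpuxɛluʒewu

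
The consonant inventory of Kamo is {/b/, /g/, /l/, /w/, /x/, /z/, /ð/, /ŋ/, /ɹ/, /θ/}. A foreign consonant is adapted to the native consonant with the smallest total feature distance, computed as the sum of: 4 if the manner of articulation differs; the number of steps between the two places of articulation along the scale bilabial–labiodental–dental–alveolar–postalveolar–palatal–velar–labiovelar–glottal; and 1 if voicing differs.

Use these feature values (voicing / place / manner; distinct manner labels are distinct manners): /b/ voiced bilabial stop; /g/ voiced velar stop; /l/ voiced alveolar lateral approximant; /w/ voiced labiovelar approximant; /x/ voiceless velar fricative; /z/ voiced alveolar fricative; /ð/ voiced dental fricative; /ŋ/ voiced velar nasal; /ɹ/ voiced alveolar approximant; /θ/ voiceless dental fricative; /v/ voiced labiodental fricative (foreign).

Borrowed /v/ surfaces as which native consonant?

ð

/ð/ is closest: same manner (fricative), place distance 1 (labiodental→dental), same voicing; total 1. Next closest is /z/ at distance 2.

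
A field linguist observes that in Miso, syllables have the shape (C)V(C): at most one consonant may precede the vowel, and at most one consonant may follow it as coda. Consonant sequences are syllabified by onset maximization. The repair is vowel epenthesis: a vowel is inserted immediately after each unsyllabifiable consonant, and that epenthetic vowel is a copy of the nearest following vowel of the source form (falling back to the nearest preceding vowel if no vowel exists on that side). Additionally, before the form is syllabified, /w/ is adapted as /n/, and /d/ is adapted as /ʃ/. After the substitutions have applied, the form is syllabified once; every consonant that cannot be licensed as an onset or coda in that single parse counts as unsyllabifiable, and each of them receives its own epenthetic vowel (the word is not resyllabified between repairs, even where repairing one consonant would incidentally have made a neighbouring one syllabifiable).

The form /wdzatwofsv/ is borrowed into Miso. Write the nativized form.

naʃazatnofsovo

Substitution: /w/ → /n/, /d/ → /ʃ/, giving /nʃzatnofsv/.
Under (C)V(C), the unsyllabifiable consonants are /n/, /ʃ/, /s/, /v/ (at most one coda consonant is licensed; onsets are limited to one consonant).
Inserting the epenthetic vowel yields /n/ → /na/, /ʃ/ → /ʃa/, /s/ → /so/, /v/ → /vo/.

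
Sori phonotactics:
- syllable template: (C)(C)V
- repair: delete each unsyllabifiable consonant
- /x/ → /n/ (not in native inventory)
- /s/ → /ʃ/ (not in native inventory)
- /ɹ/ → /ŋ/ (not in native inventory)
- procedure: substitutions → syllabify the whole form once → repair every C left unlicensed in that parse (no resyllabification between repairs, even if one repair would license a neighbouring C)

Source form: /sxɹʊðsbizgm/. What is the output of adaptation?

Substitution: /s/ → /ʃ/, /x/ → /n/, /ɹ/ → /ŋ/, giving /ʃnŋʊðʃbizgm/.
Under (C)(C)V, the unsyllabifiable consonants are /ʃ/, /ð/, /z/, /g/, /m/ (no codas are permitted; onsets may contain at most 2 consonants).
Each unlicensed consonant is deleted: /ʃ/, /ð/, /z/, /g/, /m/.

nŋʊʃbi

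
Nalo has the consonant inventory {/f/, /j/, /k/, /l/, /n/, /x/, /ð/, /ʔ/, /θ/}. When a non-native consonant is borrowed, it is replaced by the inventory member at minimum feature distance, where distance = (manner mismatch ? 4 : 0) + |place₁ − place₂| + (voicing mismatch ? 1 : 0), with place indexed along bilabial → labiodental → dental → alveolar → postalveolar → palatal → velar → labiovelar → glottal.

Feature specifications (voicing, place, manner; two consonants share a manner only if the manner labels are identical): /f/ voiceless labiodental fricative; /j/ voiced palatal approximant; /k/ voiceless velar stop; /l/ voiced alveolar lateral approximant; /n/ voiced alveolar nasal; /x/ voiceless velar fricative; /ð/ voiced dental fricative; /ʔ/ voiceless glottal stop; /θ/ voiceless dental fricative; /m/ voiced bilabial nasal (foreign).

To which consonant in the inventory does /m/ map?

/n/ is closest: same manner (nasal), place distance 3 (bilabial→alveolar), same voicing; total 3. Next closest is /f/ at distance 6.

n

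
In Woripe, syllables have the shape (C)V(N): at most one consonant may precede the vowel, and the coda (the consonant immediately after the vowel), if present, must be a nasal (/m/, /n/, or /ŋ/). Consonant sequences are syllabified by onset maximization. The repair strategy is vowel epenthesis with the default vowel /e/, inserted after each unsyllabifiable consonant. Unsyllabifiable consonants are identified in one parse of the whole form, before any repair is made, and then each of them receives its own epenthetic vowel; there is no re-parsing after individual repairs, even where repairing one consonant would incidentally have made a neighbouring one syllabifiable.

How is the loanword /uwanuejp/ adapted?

Under (C)V(N), the unsyllabifiable consonants are /j/, /p/ (only a nasal (/m/, /n/, or /ŋ/) is licensed in coda position; onsets are limited to one consonant).
Inserting the epenthetic vowel yields /j/ → /je/, /p/ → /pe/.

uwanuejepe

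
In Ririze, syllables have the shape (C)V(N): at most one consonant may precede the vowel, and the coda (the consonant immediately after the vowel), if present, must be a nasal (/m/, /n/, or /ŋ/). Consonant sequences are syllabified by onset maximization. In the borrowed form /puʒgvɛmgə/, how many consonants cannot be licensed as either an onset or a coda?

The consonants /ʒ/, /g/ cannot be parsed into a legal (C)V(N) syllable (only a nasal (/m/, /n/, or /ŋ/) is licensed in coda position; onsets are limited to one consonant).

2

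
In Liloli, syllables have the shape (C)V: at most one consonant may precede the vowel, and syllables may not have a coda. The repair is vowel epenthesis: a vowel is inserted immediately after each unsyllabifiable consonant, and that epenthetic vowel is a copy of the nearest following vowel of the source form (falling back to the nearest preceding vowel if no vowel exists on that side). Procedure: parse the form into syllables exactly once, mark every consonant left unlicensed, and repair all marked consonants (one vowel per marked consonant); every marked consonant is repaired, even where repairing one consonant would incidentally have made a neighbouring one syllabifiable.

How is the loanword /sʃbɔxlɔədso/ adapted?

sɔʃɔbɔxɔlɔədoso

Syllabifying with onset maximization leaves /s/, /ʃ/, /x/, /d/ stranded (no codas are permitted; onsets are limited to one consonant).
Inserting the epenthetic vowel yields /s/ → /sɔ/, /ʃ/ → /ʃɔ/, /x/ → /xɔ/, /d/ → /do/.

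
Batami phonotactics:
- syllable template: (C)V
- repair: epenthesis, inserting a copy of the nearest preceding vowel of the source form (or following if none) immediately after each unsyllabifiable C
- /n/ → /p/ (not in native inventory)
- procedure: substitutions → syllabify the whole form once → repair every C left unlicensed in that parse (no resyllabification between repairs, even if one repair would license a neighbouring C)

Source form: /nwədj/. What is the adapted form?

Substitution: /n/ → /p/, giving /pwədj/.
The consonants /p/, /d/, /j/ cannot be parsed into a legal (C)V syllable (no codas are permitted; onsets are limited to one consonant).
Epenthesis after each stranded consonant: /p/ → /pə/, /d/ → /də/, /j/ → /jə/.

pəwədəjə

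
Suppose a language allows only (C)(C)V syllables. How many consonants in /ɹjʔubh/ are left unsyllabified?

3

Under (C)(C)V, the unsyllabifiable consonants are /ɹ/, /b/, /h/ (no codas are permitted; onsets may contain at most 2 consonants).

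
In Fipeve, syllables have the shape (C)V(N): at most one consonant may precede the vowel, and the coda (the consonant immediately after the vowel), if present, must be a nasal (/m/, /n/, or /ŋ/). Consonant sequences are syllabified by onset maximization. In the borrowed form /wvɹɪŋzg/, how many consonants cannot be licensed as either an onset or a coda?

The consonants /w/, /v/, /z/, /g/ cannot be parsed into a legal (C)V(N) syllable (only a nasal (/m/, /n/, or /ŋ/) is licensed in coda position; onsets are limited to one consonant).

4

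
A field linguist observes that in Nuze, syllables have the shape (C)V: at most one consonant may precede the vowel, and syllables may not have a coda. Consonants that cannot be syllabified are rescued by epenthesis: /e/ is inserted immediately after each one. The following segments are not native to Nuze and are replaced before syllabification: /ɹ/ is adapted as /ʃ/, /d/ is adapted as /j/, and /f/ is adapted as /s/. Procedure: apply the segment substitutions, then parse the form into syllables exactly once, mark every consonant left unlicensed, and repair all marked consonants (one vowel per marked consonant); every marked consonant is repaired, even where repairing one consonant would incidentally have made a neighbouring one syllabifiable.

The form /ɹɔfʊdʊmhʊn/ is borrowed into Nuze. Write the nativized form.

Substitution: /ɹ/ → /ʃ/, /f/ → /s/, /d/ → /j/, giving /ʃɔsʊjʊmhʊn/.
The consonants /m/, /n/ cannot be parsed into a legal (C)V syllable (no codas are permitted; onsets are limited to one consonant).
Epenthesis after each stranded consonant: /m/ → /me/, /n/ → /ne/.

ʃɔsʊjʊmehʊne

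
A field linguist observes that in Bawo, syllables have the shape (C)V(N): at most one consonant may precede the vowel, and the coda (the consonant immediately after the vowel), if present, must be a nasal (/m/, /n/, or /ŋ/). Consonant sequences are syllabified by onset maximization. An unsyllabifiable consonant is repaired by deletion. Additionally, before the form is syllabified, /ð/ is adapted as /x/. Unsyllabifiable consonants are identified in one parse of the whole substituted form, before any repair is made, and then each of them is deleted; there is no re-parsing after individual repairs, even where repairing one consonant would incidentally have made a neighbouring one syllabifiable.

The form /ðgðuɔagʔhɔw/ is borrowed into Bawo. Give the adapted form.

xuɔahɔ

Substitution: /ð/ → /x/, giving /xgxuɔagʔhɔw/.
Syllabifying with onset maximization leaves /x/, /g/, /g/, /ʔ/, /w/ stranded (only a nasal (/m/, /n/, or /ŋ/) is licensed in coda position; onsets are limited to one consonant).
Deletion applies to /x/, /g/, /g/, /ʔ/, /w/.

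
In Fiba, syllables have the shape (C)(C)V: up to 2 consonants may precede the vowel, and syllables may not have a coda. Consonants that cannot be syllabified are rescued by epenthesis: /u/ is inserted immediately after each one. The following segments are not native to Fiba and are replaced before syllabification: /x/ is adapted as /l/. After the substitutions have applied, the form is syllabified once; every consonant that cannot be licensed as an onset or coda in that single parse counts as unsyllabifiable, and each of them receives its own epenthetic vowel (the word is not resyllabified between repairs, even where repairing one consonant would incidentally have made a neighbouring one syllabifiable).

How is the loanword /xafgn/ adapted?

Substitution: /x/ → /l/, giving /lafgn/.
Syllabifying with onset maximization leaves /f/, /g/, /n/ stranded (no codas are permitted; onsets may contain at most 2 consonants).
Inserting the epenthetic vowel yields /f/ → /fu/, /g/ → /gu/, /n/ → /nu/.

lafugunu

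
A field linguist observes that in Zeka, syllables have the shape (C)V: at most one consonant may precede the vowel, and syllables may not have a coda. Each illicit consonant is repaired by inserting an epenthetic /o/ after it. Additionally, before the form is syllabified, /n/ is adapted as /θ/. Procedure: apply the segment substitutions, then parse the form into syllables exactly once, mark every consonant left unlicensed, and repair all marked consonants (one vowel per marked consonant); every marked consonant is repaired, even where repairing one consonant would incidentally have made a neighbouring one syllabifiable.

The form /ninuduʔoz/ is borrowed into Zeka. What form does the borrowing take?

Substitution: /n/ → /θ/, giving /θiθuduʔoz/.
Under (C)V, the unsyllabifiable consonants are /z/ (no codas are permitted; onsets are limited to one consonant).
Inserting the epenthetic vowel yields /z/ → /zo/.

θiθuduʔozo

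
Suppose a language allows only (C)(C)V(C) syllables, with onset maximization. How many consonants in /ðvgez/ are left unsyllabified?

1

Syllabifying with onset maximization leaves /ð/ stranded (at most one coda consonant is licensed; onsets may contain at most 2 consonants).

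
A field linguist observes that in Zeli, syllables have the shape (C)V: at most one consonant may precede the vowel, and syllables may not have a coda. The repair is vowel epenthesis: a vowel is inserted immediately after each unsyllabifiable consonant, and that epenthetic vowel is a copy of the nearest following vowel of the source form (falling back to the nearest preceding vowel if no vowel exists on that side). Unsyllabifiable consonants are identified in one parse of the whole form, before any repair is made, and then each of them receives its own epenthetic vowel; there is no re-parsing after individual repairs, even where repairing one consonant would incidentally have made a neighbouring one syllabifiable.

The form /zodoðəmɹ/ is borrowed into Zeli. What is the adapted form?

Under (C)V, the unsyllabifiable consonants are /m/, /ɹ/ (no codas are permitted; onsets are limited to one consonant).
Epenthesis after each stranded consonant: /m/ → /mə/, /ɹ/ → /ɹə/.

zodoðəməɹə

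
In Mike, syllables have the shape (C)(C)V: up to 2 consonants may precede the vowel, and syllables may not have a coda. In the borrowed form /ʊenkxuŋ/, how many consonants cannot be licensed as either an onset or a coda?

2

Syllabifying with onset maximization leaves /n/, /ŋ/ stranded (no codas are permitted; onsets may contain at most 2 consonants).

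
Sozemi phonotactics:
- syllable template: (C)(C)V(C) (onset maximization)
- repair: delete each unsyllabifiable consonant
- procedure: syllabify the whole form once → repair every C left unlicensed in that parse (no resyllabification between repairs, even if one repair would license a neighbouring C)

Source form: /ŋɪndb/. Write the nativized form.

ŋɪn

Under (C)(C)V(C), the unsyllabifiable consonants are /d/, /b/ (at most one coda consonant is licensed; onsets may contain at most 2 consonants).
Deletion applies to /d/, /b/.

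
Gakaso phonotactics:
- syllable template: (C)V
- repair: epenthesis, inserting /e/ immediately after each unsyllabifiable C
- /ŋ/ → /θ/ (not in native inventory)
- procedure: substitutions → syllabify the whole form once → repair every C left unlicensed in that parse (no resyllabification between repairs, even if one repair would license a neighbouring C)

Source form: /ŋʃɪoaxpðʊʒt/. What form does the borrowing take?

θeʃɪoaxepeðʊʒete

Substitution: /ŋ/ → /θ/, giving /θʃɪoaxpðʊʒt/.
Syllabifying with onset maximization leaves /θ/, /x/, /p/, /ʒ/, /t/ stranded (no codas are permitted; onsets are limited to one consonant).
Epenthesis after each stranded consonant: /θ/ → /θe/, /x/ → /xe/, /p/ → /pe/, /ʒ/ → /ʒe/, /t/ → /te/.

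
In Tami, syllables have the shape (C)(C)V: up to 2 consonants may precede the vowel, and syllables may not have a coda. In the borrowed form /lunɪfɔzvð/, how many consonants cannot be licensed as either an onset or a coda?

Under (C)(C)V, the unsyllabifiable consonants are /z/, /v/, /ð/ (no codas are permitted; onsets may contain at most 2 consonants).

3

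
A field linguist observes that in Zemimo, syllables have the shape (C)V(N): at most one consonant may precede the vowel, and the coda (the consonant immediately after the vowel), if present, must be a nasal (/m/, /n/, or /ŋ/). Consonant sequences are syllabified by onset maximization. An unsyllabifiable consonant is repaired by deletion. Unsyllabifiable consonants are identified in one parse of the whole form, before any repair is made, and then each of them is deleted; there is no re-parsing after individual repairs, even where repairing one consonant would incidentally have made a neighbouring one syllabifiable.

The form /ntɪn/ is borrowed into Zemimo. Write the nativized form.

tɪn

The consonants /n/ cannot be parsed into a legal (C)V(N) syllable (only a nasal (/m/, /n/, or /ŋ/) is licensed in coda position; onsets are limited to one consonant).
Deletion applies to /n/.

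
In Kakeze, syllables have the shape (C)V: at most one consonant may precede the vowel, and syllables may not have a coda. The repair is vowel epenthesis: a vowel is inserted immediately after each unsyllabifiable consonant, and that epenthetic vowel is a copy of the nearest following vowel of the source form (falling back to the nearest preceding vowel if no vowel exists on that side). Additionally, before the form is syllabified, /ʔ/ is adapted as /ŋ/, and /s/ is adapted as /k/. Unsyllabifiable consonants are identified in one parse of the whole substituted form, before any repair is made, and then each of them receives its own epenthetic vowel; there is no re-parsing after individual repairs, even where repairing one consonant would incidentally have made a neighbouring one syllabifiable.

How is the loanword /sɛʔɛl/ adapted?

Substitution: /s/ → /k/, /ʔ/ → /ŋ/, giving /kɛŋɛl/.
Syllabifying with onset maximization leaves /l/ stranded (no codas are permitted; onsets are limited to one consonant).
Inserting the epenthetic vowel yields /l/ → /lɛ/.

kɛŋɛlɛ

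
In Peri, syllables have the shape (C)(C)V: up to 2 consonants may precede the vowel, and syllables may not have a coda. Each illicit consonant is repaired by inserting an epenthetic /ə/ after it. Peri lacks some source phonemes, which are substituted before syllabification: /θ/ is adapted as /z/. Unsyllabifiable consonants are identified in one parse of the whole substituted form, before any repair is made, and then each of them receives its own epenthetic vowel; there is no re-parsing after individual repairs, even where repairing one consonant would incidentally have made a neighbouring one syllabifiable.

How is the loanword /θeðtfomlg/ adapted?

zeðətfomələgə

Substitution: /θ/ → /z/, giving /zeðtfomlg/.
Under (C)(C)V, the unsyllabifiable consonants are /ð/, /m/, /l/, /g/ (no codas are permitted; onsets may contain at most 2 consonants).
Inserting the epenthetic vowel yields /ð/ → /ðə/, /m/ → /mə/, /l/ → /lə/, /g/ → /gə/.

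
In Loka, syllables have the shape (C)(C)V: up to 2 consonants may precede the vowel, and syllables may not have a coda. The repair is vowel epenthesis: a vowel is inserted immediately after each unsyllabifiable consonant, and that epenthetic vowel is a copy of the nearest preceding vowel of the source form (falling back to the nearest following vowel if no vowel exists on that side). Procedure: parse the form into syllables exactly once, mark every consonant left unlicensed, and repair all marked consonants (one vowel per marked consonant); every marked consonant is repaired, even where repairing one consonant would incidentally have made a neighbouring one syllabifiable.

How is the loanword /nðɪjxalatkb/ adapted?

nðɪjxalatakaba

Under (C)(C)V, the unsyllabifiable consonants are /t/, /k/, /b/ (no codas are permitted; onsets may contain at most 2 consonants).
Each unlicensed consonant becomes the onset of a new syllable: /t/ → /ta/, /k/ → /ka/, /b/ → /ba/.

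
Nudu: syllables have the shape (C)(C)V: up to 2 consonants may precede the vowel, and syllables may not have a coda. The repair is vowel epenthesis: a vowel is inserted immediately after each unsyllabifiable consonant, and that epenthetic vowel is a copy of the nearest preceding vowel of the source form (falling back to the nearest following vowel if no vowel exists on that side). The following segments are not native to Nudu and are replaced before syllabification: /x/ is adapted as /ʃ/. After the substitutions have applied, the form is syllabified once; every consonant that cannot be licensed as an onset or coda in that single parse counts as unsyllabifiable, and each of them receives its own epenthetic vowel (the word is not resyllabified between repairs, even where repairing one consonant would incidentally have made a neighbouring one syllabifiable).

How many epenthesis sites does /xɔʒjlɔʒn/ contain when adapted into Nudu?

3

After substitution the input is /ʃɔʒjlɔʒn/.
The unsyllabifiable consonants are /ʒ/, /ʒ/, /n/; each receives one epenthetic vowel.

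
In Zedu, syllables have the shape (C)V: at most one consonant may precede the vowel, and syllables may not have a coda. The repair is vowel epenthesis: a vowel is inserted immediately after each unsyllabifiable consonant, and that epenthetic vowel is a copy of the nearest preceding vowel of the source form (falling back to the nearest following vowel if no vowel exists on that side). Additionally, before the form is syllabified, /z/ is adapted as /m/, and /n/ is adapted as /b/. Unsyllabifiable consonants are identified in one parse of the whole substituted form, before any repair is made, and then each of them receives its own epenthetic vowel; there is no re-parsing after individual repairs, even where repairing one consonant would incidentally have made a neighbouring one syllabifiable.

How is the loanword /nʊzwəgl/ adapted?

Substitution: /n/ → /b/, /z/ → /m/, giving /bʊmwəgl/.
Syllabifying with onset maximization leaves /m/, /g/, /l/ stranded (no codas are permitted; onsets are limited to one consonant).
Inserting the epenthetic vowel yields /m/ → /mʊ/, /g/ → /gə/, /l/ → /lə/.

bʊmʊwəgələ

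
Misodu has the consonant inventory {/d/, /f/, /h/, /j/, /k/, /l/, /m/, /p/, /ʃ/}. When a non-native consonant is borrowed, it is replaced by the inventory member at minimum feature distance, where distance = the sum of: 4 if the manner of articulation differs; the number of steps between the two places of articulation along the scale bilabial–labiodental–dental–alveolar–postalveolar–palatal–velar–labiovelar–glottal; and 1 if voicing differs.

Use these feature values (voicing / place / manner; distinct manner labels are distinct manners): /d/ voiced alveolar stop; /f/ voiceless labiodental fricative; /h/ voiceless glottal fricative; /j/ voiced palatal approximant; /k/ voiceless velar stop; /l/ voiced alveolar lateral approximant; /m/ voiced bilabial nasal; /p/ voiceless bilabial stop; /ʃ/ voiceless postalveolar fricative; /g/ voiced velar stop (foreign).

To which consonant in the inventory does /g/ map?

k

/k/ is closest: same manner (stop), place distance 0 (velar→velar), voicing differs (+1); total 1. Next closest is /d/ at distance 3.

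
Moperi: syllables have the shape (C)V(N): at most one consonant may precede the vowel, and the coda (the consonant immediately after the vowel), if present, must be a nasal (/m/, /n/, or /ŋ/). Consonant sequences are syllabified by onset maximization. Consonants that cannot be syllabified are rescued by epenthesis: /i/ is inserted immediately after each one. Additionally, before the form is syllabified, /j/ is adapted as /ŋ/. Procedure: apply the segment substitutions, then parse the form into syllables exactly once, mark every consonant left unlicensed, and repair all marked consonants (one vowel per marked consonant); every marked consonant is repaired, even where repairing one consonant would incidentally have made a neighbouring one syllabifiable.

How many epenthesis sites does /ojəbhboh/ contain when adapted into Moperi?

After substitution the input is /oŋəbhboh/.
The unsyllabifiable consonants are /b/, /h/, /h/; each receives one epenthetic vowel.

3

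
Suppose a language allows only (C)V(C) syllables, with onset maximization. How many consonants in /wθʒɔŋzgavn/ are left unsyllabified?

Under (C)V(C), the unsyllabifiable consonants are /w/, /θ/, /z/, /n/ (at most one coda consonant is licensed; onsets are limited to one consonant).

4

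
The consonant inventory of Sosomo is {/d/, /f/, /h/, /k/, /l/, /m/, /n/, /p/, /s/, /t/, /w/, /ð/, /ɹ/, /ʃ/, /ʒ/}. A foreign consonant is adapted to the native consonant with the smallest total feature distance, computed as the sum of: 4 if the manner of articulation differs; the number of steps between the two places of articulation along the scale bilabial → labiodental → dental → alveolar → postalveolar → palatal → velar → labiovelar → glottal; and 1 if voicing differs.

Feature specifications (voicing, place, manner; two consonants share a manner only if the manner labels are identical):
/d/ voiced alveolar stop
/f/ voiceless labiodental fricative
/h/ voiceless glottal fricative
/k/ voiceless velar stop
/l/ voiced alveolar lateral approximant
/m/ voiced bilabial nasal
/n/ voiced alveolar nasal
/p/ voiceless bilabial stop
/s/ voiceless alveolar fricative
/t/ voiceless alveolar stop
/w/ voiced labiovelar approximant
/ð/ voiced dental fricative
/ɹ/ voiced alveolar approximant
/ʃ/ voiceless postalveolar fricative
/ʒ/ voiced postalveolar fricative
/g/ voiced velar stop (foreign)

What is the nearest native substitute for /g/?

k

/k/ is closest: same manner (stop), place distance 0 (velar→velar), voicing differs (+1); total 1. Next closest is /d/ at distance 3.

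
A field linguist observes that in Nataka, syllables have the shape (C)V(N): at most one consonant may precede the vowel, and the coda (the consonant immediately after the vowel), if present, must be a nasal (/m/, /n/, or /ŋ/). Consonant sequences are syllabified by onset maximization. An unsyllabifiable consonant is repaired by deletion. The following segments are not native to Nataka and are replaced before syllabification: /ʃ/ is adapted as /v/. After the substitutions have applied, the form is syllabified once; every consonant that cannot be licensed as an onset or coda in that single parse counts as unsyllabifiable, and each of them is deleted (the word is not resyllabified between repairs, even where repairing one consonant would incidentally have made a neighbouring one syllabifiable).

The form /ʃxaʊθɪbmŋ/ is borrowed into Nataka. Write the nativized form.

xaʊθɪ

Substitution: /ʃ/ → /v/, giving /vxaʊθɪbmŋ/.
Syllabifying with onset maximization leaves /v/, /b/, /m/, /ŋ/ stranded (only a nasal (/m/, /n/, or /ŋ/) is licensed in coda position; onsets are limited to one consonant).
Deletion applies to /v/, /b/, /m/, /ŋ/.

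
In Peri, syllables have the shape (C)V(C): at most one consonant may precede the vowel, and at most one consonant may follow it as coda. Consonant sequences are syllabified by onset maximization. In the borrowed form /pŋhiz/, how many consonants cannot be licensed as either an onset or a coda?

The consonants /p/, /ŋ/ cannot be parsed into a legal (C)V(C) syllable (at most one coda consonant is licensed; onsets are limited to one consonant).

2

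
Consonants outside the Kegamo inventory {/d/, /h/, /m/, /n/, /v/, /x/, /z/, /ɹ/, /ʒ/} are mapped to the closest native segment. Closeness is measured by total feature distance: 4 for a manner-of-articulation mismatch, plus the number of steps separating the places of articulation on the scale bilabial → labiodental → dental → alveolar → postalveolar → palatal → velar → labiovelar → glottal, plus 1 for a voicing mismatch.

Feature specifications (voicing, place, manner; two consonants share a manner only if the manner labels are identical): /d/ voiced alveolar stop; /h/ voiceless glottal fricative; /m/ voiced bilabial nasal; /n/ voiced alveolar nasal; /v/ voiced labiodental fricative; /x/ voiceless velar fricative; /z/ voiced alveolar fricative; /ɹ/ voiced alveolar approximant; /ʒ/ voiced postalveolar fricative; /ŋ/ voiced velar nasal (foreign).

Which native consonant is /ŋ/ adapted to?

n

/n/ is closest: same manner (nasal), place distance 3 (velar→alveolar), same voicing; total 3. Next closest is /x/ at distance 5.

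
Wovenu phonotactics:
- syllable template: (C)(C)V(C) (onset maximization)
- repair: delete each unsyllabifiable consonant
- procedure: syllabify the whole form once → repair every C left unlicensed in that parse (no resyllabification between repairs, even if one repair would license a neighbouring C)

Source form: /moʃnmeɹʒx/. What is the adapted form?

moʃnmeɹ

The consonants /ʒ/, /x/ cannot be parsed into a legal (C)(C)V(C) syllable (at most one coda consonant is licensed; onsets may contain at most 2 consonants).
Each unlicensed consonant is deleted: /ʒ/, /x/.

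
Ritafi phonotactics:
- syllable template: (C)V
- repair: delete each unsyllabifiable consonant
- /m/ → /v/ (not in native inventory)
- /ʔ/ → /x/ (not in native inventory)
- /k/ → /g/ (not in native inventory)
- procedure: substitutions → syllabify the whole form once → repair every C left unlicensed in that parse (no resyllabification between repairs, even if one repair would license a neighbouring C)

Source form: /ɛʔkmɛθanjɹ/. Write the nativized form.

Substitution: /ʔ/ → /x/, /k/ → /g/, /m/ → /v/, giving /ɛxgvɛθanjɹ/.
Under (C)V, the unsyllabifiable consonants are /x/, /g/, /n/, /j/, /ɹ/ (no codas are permitted; onsets are limited to one consonant).
Deletion applies to /x/, /g/, /n/, /j/, /ɹ/.

ɛvɛθa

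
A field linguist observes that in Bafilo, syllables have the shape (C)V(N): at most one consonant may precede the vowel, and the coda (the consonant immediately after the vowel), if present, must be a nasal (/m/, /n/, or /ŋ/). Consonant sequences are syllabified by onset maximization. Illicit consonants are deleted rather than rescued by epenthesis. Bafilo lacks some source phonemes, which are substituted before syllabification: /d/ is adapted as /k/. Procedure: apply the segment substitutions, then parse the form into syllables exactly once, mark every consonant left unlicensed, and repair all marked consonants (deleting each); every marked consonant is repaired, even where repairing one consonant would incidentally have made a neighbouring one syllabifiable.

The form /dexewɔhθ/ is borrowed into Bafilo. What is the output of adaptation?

Substitution: /d/ → /k/, giving /kexewɔhθ/.
Under (C)V(N), the unsyllabifiable consonants are /h/, /θ/ (only a nasal (/m/, /n/, or /ŋ/) is licensed in coda position; onsets are limited to one consonant).
Deleting the stranded consonants removes /h/, /θ/.

kexewɔ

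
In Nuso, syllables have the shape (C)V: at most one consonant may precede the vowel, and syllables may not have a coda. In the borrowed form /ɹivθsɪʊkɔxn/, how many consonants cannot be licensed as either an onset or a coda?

4

The consonants /v/, /θ/, /x/, /n/ cannot be parsed into a legal (C)V syllable (no codas are permitted; onsets are limited to one consonant).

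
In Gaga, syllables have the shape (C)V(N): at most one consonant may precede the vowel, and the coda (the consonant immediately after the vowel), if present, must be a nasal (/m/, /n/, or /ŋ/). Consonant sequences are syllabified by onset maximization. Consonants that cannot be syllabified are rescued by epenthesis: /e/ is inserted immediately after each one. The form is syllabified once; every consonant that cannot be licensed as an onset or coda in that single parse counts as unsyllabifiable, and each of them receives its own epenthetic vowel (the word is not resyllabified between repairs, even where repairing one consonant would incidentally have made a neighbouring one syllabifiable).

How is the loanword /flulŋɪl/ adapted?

feluleŋɪle

Under (C)V(N), the unsyllabifiable consonants are /f/, /l/, /l/ (only a nasal (/m/, /n/, or /ŋ/) is licensed in coda position; onsets are limited to one consonant).
Each unlicensed consonant becomes the onset of a new syllable: /f/ → /fe/, /l/ → /le/, /l/ → /le/.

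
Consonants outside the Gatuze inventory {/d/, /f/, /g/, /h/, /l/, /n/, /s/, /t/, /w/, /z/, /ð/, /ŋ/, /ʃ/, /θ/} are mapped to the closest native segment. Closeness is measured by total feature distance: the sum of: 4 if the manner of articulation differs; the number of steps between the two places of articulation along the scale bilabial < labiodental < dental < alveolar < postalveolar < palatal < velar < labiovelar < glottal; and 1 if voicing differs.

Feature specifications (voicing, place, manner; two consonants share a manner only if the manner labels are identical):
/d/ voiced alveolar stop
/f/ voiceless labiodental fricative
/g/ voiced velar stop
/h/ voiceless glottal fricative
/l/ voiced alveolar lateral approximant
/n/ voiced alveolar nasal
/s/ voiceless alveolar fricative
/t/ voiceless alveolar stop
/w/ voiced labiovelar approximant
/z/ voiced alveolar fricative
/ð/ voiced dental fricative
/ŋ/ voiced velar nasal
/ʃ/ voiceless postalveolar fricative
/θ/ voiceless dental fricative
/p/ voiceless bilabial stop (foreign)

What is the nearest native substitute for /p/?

/t/ is closest: same manner (stop), place distance 3 (bilabial→alveolar), same voicing; total 3. Next closest is /d/ at distance 4.

t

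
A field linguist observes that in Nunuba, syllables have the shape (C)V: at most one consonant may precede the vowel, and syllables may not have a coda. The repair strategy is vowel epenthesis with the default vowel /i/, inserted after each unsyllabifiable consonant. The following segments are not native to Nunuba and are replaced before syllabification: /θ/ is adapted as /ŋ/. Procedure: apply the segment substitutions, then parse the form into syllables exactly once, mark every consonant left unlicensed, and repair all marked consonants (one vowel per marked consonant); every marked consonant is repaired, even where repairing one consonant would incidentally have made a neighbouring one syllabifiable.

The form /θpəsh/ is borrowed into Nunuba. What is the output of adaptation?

Substitution: /θ/ → /ŋ/, giving /ŋpəsh/.
Under (C)V, the unsyllabifiable consonants are /ŋ/, /s/, /h/ (no codas are permitted; onsets are limited to one consonant).
Each unlicensed consonant becomes the onset of a new syllable: /ŋ/ → /ŋi/, /s/ → /si/, /h/ → /hi/.

ŋipəsihi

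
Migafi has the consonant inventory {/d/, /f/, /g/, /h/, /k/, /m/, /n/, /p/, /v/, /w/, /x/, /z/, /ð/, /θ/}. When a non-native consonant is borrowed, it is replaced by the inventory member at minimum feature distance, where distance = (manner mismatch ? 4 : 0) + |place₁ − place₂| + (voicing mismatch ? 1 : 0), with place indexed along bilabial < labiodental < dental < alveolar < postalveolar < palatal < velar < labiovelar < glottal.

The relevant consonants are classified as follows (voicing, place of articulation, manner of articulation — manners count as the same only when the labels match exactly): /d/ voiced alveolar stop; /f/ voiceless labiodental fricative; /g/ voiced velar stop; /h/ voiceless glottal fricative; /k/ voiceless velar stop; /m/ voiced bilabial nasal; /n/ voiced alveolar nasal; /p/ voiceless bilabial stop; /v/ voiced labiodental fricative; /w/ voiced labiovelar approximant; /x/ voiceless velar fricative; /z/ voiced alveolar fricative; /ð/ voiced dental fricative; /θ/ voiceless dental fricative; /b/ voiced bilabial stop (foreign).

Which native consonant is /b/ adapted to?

p

/p/ is closest: same manner (stop), place distance 0 (bilabial→bilabial), voicing differs (+1); total 1. Next closest is /d/ at distance 3.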